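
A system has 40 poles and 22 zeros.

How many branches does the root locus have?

Root locus has n branches where n = number of poles = 40.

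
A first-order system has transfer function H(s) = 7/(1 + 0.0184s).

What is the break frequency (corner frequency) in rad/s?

Corner frequency = 1/τ = 1/0.0184 = 54.348 rad/s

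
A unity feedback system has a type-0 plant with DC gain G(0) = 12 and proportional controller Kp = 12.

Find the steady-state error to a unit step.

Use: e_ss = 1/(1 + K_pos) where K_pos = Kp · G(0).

K_pos = Kp · G(0) = 12 × 12 = 144. e_ss = 1/(1 + 144) = 0.0069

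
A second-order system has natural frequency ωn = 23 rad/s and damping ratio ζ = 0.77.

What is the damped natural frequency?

ωd = ωn√(1 - ζ²) = 23√(1 - 0.77²) = 14.68 rad/s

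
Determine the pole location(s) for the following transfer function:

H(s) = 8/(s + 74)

Pole is where denominator = 0: s + 74 = 0, so s = -74.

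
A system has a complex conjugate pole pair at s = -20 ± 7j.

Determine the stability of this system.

Real part of poles is -20 (< 0, left half-plane). Stable.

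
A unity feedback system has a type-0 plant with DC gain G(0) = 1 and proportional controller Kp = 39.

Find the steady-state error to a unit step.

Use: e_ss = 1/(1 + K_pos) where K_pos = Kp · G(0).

K_pos = Kp · G(0) = 39 × 1 = 39. e_ss = 1/(1 + 39) = 0.025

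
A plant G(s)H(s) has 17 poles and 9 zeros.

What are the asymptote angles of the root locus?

n - m = 17 - 9 = 8. Angles: θk = (2k + 1)·180°/8 = 22.5°, 67.5°, 112.5°, 157.5°, 202.5°, 247.5°, 292.5°, 337.5°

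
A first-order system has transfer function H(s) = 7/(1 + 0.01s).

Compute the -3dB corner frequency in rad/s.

Corner frequency = 1/τ = 1/0.01 = 100.0 rad/s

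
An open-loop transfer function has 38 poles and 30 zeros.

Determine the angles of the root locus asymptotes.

n - m = 38 - 30 = 8. Angles: θk = (2k + 1)·180°/8 = 22.5°, 67.5°, 112.5°, 157.5°, 202.5°, 247.5°, 292.5°, 337.5°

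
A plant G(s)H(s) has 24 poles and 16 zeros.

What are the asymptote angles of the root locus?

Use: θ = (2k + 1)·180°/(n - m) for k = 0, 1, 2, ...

n - m = 24 - 16 = 8. Angles: θk = (2k + 1)·180°/8 = 22.5°, 67.5°, 112.5°, 157.5°, 202.5°, 247.5°, 292.5°, 337.5°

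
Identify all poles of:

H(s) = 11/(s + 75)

Pole is where denominator = 0: s + 75 = 0, so s = -75.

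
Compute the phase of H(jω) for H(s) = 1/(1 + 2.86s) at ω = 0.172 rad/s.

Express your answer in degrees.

Phase = -arctan(ωτ) = -arctan(0.172 × 2.86) = -26.2°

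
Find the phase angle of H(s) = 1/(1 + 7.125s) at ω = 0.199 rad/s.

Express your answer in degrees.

Phase = -arctan(ωτ) = -arctan(0.199 × 7.125) = -54.8°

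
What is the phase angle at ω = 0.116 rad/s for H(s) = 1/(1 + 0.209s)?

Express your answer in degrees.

Phase = -arctan(ωτ) = -arctan(0.116 × 0.209) = -1.4°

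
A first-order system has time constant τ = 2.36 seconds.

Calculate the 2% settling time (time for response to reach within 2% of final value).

For first-order system, 2% settling time ≈ 4τ = 4 × 2.36 = 9.44 s.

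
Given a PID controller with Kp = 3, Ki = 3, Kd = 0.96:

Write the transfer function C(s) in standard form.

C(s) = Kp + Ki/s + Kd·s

Substituting values: C(s) = 3 + 3/s + 0.96s = (0.96s² + 3s + 3)/s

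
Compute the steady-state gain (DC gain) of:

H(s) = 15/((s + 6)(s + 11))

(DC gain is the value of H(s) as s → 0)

DC gain = H(0) = 15/(6 × 11) = 15/66 = 0.2273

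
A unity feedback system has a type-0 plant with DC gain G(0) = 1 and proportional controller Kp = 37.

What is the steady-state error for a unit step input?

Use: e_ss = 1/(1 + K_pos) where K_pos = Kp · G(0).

K_pos = Kp · G(0) = 37 × 1 = 37. e_ss = 1/(1 + 37) = 0.0263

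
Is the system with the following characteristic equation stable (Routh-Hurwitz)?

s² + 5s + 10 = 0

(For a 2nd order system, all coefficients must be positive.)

Coefficients: 1, 5, 10. All positive, so system is stable.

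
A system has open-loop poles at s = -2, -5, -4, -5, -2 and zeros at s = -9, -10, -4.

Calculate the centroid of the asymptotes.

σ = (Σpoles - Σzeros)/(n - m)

σ = (Σpoles - Σzeros)/(n - m) = (-18 - (-23))/(5 - 3) = 5/2 = 2.5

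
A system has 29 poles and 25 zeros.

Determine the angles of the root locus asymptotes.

n - m = 29 - 25 = 4. Angles: θk = (2k + 1)·180°/4 = 45°, 135°, 225°, 315°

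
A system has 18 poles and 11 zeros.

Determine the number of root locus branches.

Root locus has n branches where n = number of poles = 18.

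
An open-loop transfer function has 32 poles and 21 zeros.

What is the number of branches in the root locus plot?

Root locus has n branches where n = number of poles = 32.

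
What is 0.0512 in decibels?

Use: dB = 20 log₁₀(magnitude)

dB = 20 log₁₀(0.0512) = -25.8 dB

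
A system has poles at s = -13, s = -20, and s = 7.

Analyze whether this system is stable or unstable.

Pole(s) at s = 7 are not in the left half-plane. System is unstable.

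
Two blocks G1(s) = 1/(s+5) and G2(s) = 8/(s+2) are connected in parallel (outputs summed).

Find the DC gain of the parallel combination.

Parallel: G_eq = G1 + G2. DC gain = G1(0) + G2(0) = 1/5 + 8/2 = 0.2 + 4 = 4.2.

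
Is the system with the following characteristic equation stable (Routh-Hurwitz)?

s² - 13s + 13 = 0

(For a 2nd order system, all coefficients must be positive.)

Coefficients: 1, -13, 13. b=-13 not positive, so system is unstable.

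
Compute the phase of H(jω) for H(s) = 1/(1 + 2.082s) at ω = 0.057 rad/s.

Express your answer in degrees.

Phase = -arctan(ωτ) = -arctan(0.057 × 2.082) = -6.8°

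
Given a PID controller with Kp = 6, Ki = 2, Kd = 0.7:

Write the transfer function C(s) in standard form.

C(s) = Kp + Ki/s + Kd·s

Substituting values: C(s) = 6 + 2/s + 0.7s = (0.7s² + 6s + 2)/s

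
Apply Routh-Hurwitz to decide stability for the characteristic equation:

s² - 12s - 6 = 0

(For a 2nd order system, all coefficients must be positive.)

Coefficients: 1, -12, -6. b=-12, c=-6 not positive, so system is unstable.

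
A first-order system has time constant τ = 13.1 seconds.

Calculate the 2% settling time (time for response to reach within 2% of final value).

For first-order system, 2% settling time ≈ 4τ = 4 × 13.1 = 52.4 s.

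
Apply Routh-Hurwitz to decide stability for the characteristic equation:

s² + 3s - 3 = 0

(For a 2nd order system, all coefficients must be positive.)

Coefficients: 1, 3, -3. c=-3 not positive, so system is unstable.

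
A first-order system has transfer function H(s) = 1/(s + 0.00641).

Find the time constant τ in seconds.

For H(s) = 1/(s + 1/τ), the pole is at -1/τ = -0.00641, so τ = 1/0.00641 = 156 s.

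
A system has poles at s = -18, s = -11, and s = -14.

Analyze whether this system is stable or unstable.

All poles are in the left half-plane. System is stable.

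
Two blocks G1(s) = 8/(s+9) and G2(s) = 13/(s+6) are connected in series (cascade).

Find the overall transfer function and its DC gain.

Series: multiply transfer functions. G_eq = 8/(s+9) × 13/(s+6) = 104/((s+9)(s+6)). DC gain = 104/(9×6) = 1.9259.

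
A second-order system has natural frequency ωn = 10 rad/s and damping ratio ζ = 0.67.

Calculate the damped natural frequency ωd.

ωd = ωn√(1 - ζ²) = 10√(1 - 0.67²) = 7.42 rad/s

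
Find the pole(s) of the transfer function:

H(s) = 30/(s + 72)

Pole is where denominator = 0: s + 72 = 0, so s = -72.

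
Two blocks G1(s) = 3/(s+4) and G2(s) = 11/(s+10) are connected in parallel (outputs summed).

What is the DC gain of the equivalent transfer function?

Parallel: G_eq = G1 + G2. DC gain = G1(0) + G2(0) = 3/4 + 11/10 = 0.75 + 1.1 = 1.85.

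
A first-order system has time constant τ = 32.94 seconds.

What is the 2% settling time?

For first-order system, 2% settling time ≈ 4τ = 4 × 32.94 = 131.76 s.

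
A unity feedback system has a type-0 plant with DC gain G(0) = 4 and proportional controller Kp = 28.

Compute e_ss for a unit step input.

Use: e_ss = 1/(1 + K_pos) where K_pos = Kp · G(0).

K_pos = Kp · G(0) = 28 × 4 = 112. e_ss = 1/(1 + 112) = 0.0088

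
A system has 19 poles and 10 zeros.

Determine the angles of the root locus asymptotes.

n - m = 19 - 10 = 9. Angles: θk = (2k + 1)·180°/9 = 20°, 60°, 100°, 140°, 180°, 220°, 260°, 300°, 340°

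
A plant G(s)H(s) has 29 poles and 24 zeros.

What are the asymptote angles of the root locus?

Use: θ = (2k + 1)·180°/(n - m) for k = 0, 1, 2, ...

n - m = 29 - 24 = 5. Angles: θk = (2k + 1)·180°/5 = 36°, 108°, 180°, 252°, 324°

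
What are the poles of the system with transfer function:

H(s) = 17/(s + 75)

Pole is where denominator = 0: s + 75 = 0, so s = -75.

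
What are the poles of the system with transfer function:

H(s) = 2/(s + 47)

Pole is where denominator = 0: s + 47 = 0, so s = -47.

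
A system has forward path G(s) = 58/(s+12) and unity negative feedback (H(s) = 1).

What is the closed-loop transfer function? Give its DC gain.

T(s) = G/(1+GH) = [58/(s+12)] / [1 + 58/(s+12)] = 58/(s+12+58) = 58/(s+70). DC gain = 58/70 = 0.8286.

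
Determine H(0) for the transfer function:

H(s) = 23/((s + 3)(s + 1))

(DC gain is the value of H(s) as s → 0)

DC gain = H(0) = 23/(3 × 1) = 23/3 = 7.6667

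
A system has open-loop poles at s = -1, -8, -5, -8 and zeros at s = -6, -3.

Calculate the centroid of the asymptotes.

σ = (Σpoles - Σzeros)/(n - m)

σ = (Σpoles - Σzeros)/(n - m) = (-22 - (-9))/(4 - 2) = -13/2 = -6.5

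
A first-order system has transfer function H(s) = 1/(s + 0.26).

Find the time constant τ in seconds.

For H(s) = 1/(s + 1/τ), the pole is at -1/τ = -0.26, so τ = 1/0.26 = 3.8462 s.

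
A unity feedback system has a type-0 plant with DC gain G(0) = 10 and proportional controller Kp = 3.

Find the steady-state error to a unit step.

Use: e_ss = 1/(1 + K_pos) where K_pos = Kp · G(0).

K_pos = Kp · G(0) = 3 × 10 = 30. e_ss = 1/(1 + 30) = 0.0323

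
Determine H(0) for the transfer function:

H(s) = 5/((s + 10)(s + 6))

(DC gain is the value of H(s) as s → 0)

DC gain = H(0) = 5/(10 × 6) = 5/60 = 0.0833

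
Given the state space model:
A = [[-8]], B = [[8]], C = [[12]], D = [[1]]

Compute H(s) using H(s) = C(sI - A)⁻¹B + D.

(sI - A)⁻¹ = 1/(s + 8). H(s) = 12×8/(s + 8) + 1 = (s + 104)/(s + 8).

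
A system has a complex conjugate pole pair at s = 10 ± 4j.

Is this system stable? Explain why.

Real part of poles is 10 (> 0, right half-plane). Unstable.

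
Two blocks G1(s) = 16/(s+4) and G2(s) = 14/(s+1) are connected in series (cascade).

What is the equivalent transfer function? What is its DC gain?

Series: multiply transfer functions. G_eq = 16/(s+4) × 14/(s+1) = 224/((s+4)(s+1)). DC gain = 224/(4×1) = 56.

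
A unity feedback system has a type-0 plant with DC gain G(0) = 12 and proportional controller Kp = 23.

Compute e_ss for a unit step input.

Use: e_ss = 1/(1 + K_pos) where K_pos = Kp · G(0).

K_pos = Kp · G(0) = 23 × 12 = 276. e_ss = 1/(1 + 276) = 0.0036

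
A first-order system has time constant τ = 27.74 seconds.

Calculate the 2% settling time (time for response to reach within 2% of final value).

For first-order system, 2% settling time ≈ 4τ = 4 × 27.74 = 110.96 s.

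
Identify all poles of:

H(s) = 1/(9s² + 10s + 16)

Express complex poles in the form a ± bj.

Discriminant = 10² - 4×9×16 = 100 - 576 = -476 < 0, so the poles are a complex conjugate pair s = (-10 ± j√476)/(2×9). Real part = -10/(2×9) = -10/18 ≈ -0.5556; imaginary part = ±√476/(2×9) ≈ 1.2121. Poles: s = -0.5556 ± 1.2121j.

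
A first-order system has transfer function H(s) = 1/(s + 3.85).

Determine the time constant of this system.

For H(s) = 1/(s + 1/τ), the pole is at -1/τ = -3.85, so τ = 1/3.85 = 0.2597 s.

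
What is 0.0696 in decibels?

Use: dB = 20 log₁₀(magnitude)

dB = 20 log₁₀(0.0696) = -23.1 dB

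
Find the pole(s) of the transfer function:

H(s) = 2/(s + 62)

Pole is where denominator = 0: s + 62 = 0, so s = -62.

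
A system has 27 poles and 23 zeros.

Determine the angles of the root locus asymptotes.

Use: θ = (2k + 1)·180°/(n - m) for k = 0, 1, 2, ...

n - m = 27 - 23 = 4. Angles: θk = (2k + 1)·180°/4 = 45°, 135°, 225°, 315°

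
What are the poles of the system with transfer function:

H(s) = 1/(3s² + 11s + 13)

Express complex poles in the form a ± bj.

Discriminant = 11² - 4×3×13 = 121 - 156 = -35 < 0, so the poles are a complex conjugate pair s = (-11 ± j√35)/(2×3). Real part = -11/(2×3) = -11/6 ≈ -1.8333; imaginary part = ±√35/(2×3) ≈ 0.9860. Poles: s = -1.8333 ± 0.9860j.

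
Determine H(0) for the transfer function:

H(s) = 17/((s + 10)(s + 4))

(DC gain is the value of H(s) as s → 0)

DC gain = H(0) = 17/(10 × 4) = 17/40 = 0.425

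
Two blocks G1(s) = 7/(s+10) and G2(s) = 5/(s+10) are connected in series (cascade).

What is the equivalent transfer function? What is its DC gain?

Series: multiply transfer functions. G_eq = 7/(s+10) × 5/(s+10) = 35/((s+10)(s+10)). DC gain = 35/(10×10) = 0.35.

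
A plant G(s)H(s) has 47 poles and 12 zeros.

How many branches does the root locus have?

Root locus has n branches where n = number of poles = 47.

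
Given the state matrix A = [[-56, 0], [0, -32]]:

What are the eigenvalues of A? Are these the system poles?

For diagonal matrix, eigenvalues are diagonal entries: λ₁ = -56, λ₂ = -32. Eigenvalues of A = system poles.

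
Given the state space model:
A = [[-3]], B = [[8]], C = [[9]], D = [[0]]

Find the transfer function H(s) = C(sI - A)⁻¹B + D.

(sI - A)⁻¹ = 1/(s + 3). H(s) = 9 × 8/(s + 3) + 0 = 72/(s + 3).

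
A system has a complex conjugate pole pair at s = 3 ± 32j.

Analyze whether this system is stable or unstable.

Real part of poles is 3 (> 0, right half-plane). Unstable.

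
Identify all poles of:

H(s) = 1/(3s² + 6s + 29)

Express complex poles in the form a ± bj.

Discriminant = 6² - 4×3×29 = 36 - 348 = -312 < 0, so the poles are a complex conjugate pair s = (-6 ± j√312)/(2×3). Real part = -6/(2×3) = -6/6 = -1; imaginary part = ±√312/(2×3) ≈ 2.9439. Poles: s = -1 ± 2.9439j.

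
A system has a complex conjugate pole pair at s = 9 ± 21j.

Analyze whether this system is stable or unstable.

Real part of poles is 9 (> 0, right half-plane). Unstable.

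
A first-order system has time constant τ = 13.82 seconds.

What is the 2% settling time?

For first-order system, 2% settling time ≈ 4τ = 4 × 13.82 = 55.28 s.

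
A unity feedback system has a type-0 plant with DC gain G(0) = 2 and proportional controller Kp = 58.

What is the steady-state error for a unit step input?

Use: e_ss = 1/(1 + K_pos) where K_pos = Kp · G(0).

K_pos = Kp · G(0) = 58 × 2 = 116. e_ss = 1/(1 + 116) = 0.0085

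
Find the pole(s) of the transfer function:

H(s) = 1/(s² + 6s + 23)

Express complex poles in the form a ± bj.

Discriminant = 6² - 4×1×23 = 36 - 92 = -56 < 0, so the poles are a complex conjugate pair s = (-6 ± j√56)/(2×1). Real part = -6/(2×1) = -6/2 = -3; imaginary part = ±√56/(2×1) ≈ 3.7417. Poles: s = -3 ± 3.7417j.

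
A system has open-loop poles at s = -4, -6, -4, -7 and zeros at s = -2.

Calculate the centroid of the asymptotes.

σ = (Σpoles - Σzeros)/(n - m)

σ = (Σpoles - Σzeros)/(n - m) = (-21 - (-2))/(4 - 1) = -19/3 = -6.33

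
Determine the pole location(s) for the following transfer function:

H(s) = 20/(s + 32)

Pole is where denominator = 0: s + 32 = 0, so s = -32.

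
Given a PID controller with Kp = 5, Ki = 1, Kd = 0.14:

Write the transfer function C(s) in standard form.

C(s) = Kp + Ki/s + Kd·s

Substituting values: C(s) = 5 + 1/s + 0.14s = (0.14s² + 5s + 1)/s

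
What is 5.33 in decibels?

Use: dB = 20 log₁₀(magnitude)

dB = 20 log₁₀(5.33) = 14.5 dB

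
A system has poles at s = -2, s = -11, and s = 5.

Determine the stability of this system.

Pole(s) at s = 5 are not in the left half-plane. System is unstable.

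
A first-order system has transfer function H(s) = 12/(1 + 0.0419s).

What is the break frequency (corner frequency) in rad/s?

Corner frequency = 1/τ = 1/0.0419 = 23.866 rad/s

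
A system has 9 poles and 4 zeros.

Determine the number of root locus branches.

Root locus has n branches where n = number of poles = 9.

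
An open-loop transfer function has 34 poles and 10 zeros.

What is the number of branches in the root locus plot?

Root locus has n branches where n = number of poles = 34.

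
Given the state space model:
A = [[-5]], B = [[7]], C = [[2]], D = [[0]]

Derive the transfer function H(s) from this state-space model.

(sI - A)⁻¹ = 1/(s + 5). H(s) = 2 × 7/(s + 5) + 0 = 14/(s + 5).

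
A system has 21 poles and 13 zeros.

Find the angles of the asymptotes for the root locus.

n - m = 21 - 13 = 8. Angles: θk = (2k + 1)·180°/8 = 22.5°, 67.5°, 112.5°, 157.5°, 202.5°, 247.5°, 292.5°, 337.5°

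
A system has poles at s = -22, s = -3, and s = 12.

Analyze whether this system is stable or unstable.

Pole(s) at s = 12 are not in the left half-plane. System is unstable.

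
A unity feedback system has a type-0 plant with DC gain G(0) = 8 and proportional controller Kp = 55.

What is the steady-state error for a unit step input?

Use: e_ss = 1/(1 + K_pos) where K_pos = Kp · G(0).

K_pos = Kp · G(0) = 55 × 8 = 440. e_ss = 1/(1 + 440) = 0.0023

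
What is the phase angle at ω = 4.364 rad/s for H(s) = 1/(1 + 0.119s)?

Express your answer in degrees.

Phase = -arctan(ωτ) = -arctan(4.364 × 0.119) = -27.4°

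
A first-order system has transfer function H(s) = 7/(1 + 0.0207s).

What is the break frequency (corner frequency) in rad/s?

Corner frequency = 1/τ = 1/0.0207 = 48.309 rad/s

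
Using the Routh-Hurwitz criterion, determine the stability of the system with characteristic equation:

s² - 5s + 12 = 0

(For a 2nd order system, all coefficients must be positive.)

Coefficients: 1, -5, 12. b=-5 not positive, so system is unstable.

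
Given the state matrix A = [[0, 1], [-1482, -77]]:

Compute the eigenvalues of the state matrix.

det(A - λI) = λ² - (-77)λ + 1482 = (λ - (-39))(λ - (-38)). Eigenvalues: -39, -38.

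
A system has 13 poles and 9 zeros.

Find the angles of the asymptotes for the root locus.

n - m = 13 - 9 = 4. Angles: θk = (2k + 1)·180°/4 = 45°, 135°, 225°, 315°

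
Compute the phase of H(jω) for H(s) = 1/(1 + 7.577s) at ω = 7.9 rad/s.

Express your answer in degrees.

Phase = -arctan(ωτ) = -arctan(7.9 × 7.577) = -89.0°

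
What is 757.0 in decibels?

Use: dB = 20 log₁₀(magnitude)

dB = 20 log₁₀(757.0) = 57.6 dB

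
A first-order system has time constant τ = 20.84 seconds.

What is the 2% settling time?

For first-order system, 2% settling time ≈ 4τ = 4 × 20.84 = 83.36 s.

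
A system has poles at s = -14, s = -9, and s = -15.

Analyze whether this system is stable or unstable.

All poles are in the left half-plane. System is stable.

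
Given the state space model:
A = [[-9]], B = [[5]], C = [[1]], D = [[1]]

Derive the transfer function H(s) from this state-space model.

(sI - A)⁻¹ = 1/(s + 9). H(s) = 1×5/(s + 9) + 1 = (s + 14)/(s + 9).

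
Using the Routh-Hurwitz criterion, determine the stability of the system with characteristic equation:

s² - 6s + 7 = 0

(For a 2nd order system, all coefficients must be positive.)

Coefficients: 1, -6, 7. b=-6 not positive, so system is unstable.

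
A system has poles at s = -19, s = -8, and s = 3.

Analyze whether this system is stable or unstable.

Pole(s) at s = 3 are not in the left half-plane. System is unstable.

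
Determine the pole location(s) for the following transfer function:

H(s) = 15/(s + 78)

Pole is where denominator = 0: s + 78 = 0, so s = -78.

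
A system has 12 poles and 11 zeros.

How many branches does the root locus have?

Root locus has n branches where n = number of poles = 12.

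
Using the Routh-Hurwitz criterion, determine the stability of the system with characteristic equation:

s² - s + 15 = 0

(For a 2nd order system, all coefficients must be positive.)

Coefficients: 1, -1, 15. b=-1 not positive, so system is unstable.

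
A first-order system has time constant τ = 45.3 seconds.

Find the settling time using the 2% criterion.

For first-order system, 2% settling time ≈ 4τ = 4 × 45.3 = 181.2 s.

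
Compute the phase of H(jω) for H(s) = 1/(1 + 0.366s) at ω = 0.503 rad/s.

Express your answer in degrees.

Phase = -arctan(ωτ) = -arctan(0.503 × 0.366) = -10.4°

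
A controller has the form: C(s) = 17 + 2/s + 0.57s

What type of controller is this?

This is a Proportional-Integral-Derivative (PID) controller.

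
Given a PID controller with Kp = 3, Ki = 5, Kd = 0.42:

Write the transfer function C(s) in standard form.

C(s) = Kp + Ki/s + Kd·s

Substituting values: C(s) = 3 + 5/s + 0.42s = (0.42s² + 3s + 5)/s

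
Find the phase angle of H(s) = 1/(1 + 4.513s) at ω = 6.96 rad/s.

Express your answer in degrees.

Phase = -arctan(ωτ) = -arctan(6.96 × 4.513) = -88.2°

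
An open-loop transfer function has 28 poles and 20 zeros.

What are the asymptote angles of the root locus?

n - m = 28 - 20 = 8. Angles: θk = (2k + 1)·180°/8 = 22.5°, 67.5°, 112.5°, 157.5°, 202.5°, 247.5°, 292.5°, 337.5°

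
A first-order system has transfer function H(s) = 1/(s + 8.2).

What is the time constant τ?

For H(s) = 1/(s + 1/τ), the pole is at -1/τ = -8.2, so τ = 1/8.2 = 0.1220 s.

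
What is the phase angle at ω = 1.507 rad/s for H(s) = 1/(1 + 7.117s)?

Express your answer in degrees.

Phase = -arctan(ωτ) = -arctan(1.507 × 7.117) = -84.7°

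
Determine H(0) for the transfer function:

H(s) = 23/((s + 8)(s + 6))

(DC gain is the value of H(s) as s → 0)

DC gain = H(0) = 23/(8 × 6) = 23/48 = 0.4792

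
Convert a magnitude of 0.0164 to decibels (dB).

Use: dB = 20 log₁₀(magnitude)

dB = 20 log₁₀(0.0164) = -35.7 dB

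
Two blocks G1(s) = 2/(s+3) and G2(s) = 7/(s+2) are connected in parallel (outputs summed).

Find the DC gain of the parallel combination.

Parallel: G_eq = G1 + G2. DC gain = G1(0) + G2(0) = 2/3 + 7/2 = 0.6667 + 3.5 = 4.1667.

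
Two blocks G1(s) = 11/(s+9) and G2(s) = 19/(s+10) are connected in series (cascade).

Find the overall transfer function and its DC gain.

Series: multiply transfer functions. G_eq = 11/(s+9) × 19/(s+10) = 209/((s+9)(s+10)). DC gain = 209/(9×10) = 2.3222.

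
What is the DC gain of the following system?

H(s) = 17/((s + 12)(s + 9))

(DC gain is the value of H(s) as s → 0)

DC gain = H(0) = 17/(12 × 9) = 17/108 = 0.1574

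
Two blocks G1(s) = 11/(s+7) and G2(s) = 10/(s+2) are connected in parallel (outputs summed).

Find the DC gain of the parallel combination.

Parallel: G_eq = G1 + G2. DC gain = G1(0) + G2(0) = 11/7 + 10/2 = 1.5714 + 5 = 6.5714.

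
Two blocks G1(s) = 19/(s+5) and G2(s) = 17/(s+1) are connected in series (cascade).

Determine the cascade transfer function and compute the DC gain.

Series: multiply transfer functions. G_eq = 19/(s+5) × 17/(s+1) = 323/((s+5)(s+1)). DC gain = 323/(5×1) = 64.6.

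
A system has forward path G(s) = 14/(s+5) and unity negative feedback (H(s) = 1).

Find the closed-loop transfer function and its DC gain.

T(s) = G/(1+GH) = [14/(s+5)] / [1 + 14/(s+5)] = 14/(s+5+14) = 14/(s+19). DC gain = 14/19 = 0.7368.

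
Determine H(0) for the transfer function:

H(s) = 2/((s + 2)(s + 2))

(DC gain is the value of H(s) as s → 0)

DC gain = H(0) = 2/(2 × 2) = 2/4 = 0.5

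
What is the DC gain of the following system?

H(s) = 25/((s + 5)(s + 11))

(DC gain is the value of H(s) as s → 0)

DC gain = H(0) = 25/(5 × 11) = 25/55 = 0.4545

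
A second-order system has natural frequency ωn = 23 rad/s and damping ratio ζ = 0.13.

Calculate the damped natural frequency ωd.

ωd = ωn√(1 - ζ²) = 23√(1 - 0.13²) = 22.8 rad/s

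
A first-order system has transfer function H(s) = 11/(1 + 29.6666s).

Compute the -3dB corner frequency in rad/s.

Corner frequency = 1/τ = 1/29.6666 = 0.034 rad/s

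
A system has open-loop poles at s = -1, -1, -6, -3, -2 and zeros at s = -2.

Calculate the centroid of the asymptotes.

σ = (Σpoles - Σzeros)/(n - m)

σ = (Σpoles - Σzeros)/(n - m) = (-13 - (-2))/(5 - 1) = -11/4 = -2.75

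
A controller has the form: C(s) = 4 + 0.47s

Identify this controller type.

This is a Proportional-Derivative (PD) controller.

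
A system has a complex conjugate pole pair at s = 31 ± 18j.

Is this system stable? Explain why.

Real part of poles is 31 (> 0, right half-plane). Unstable.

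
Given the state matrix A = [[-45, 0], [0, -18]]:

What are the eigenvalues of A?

For diagonal matrix, eigenvalues are diagonal entries: λ₁ = -45, λ₂ = -18.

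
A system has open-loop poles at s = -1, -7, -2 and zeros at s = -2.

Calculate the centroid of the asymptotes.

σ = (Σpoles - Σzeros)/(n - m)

σ = (Σpoles - Σzeros)/(n - m) = (-10 - (-2))/(3 - 1) = -8/2 = -4.0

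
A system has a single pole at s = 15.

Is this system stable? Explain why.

Pole at s = 15 is in the right half-plane. Unstable.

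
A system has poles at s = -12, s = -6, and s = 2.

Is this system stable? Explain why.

Pole(s) at s = 2 are not in the left half-plane. System is unstable.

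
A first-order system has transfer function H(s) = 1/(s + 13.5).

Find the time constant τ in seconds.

For H(s) = 1/(s + 1/τ), the pole is at -1/τ = -13.5, so τ = 1/13.5 = 0.0741 s.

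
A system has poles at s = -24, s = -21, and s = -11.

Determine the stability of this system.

All poles are in the left half-plane. System is stable.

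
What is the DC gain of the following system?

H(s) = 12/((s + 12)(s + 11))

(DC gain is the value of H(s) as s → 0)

DC gain = H(0) = 12/(12 × 11) = 12/132 = 0.0909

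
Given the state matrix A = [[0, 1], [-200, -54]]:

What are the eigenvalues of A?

det(A - λI) = λ² - (-54)λ + 200 = (λ - (-50))(λ - (-4)). Eigenvalues: -50, -4.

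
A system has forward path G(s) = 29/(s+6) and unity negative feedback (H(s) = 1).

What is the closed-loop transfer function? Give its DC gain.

T(s) = G/(1+GH) = [29/(s+6)] / [1 + 29/(s+6)] = 29/(s+6+29) = 29/(s+35). DC gain = 29/35 = 0.8286.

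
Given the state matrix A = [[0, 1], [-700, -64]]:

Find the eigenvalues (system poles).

det(A - λI) = λ² - (-64)λ + 700 = (λ - (-50))(λ - (-14)). Eigenvalues: -50, -14.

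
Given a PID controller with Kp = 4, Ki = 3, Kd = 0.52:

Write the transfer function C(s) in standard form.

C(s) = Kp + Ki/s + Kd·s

Substituting values: C(s) = 4 + 3/s + 0.52s = (0.52s² + 4s + 3)/s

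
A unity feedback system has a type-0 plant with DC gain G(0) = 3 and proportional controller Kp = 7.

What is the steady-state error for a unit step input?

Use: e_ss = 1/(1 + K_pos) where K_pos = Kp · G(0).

K_pos = Kp · G(0) = 7 × 3 = 21. e_ss = 1/(1 + 21) = 0.0455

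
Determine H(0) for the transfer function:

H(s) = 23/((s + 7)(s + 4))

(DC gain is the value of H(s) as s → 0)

DC gain = H(0) = 23/(7 × 4) = 23/28 = 0.8214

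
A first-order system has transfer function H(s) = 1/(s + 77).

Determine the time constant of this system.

For H(s) = 1/(s + 1/τ), the pole is at -1/τ = -77, so τ = 1/77 = 0.0130 s.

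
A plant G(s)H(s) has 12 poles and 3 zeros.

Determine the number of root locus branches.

Root locus has n branches where n = number of poles = 12.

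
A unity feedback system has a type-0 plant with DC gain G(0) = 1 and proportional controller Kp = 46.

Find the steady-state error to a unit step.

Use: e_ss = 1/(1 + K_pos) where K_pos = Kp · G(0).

K_pos = Kp · G(0) = 46 × 1 = 46. e_ss = 1/(1 + 46) = 0.0213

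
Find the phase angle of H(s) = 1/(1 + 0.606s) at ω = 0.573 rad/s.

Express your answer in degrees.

Phase = -arctan(ωτ) = -arctan(0.573 × 0.606) = -19.1°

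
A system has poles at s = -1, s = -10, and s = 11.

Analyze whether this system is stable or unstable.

Pole(s) at s = 11 are not in the left half-plane. System is unstable.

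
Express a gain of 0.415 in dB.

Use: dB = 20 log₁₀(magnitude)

dB = 20 log₁₀(0.415) = -7.6 dB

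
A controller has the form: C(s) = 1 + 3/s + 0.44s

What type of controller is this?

This is a Proportional-Integral-Derivative (PID) controller.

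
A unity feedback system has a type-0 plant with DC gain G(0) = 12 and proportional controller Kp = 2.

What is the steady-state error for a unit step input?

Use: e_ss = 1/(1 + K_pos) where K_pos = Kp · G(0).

K_pos = Kp · G(0) = 2 × 12 = 24. e_ss = 1/(1 + 24) = 0.04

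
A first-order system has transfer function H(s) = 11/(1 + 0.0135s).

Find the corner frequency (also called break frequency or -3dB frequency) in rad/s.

Corner frequency = 1/τ = 1/0.0135 = 74.074 rad/s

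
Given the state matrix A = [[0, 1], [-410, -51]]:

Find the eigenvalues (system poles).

det(A - λI) = λ² - (-51)λ + 410 = (λ - (-10))(λ - (-41)). Eigenvalues: -10, -41.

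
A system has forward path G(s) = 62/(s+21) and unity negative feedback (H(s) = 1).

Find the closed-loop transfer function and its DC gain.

T(s) = G/(1+GH) = [62/(s+21)] / [1 + 62/(s+21)] = 62/(s+21+62) = 62/(s+83). DC gain = 62/83 = 0.7470.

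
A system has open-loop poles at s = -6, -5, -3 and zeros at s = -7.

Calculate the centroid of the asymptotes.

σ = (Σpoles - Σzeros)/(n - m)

σ = (Σpoles - Σzeros)/(n - m) = (-14 - (-7))/(3 - 1) = -7/2 = -3.5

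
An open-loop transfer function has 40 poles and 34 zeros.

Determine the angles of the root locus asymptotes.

n - m = 40 - 34 = 6. Angles: θk = (2k + 1)·180°/6 = 30°, 90°, 150°, 210°, 270°, 330°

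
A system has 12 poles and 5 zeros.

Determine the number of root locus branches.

Root locus has n branches where n = number of poles = 12.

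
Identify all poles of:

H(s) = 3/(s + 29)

Pole is where denominator = 0: s + 29 = 0, so s = -29.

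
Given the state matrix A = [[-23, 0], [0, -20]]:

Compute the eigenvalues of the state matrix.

For diagonal matrix, eigenvalues are diagonal entries: λ₁ = -23, λ₂ = -20.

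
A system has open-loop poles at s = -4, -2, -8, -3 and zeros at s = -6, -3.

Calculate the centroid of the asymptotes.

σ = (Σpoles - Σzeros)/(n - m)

σ = (Σpoles - Σzeros)/(n - m) = (-17 - (-9))/(4 - 2) = -8/2 = -4.0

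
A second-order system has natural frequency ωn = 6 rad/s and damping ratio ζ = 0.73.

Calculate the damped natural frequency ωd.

ωd = ωn√(1 - ζ²) = 6√(1 - 0.73²) = 4.1 rad/s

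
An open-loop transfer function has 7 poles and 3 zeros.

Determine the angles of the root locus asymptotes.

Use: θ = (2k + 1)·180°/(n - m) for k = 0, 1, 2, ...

n - m = 7 - 3 = 4. Angles: θk = (2k + 1)·180°/4 = 45°, 135°, 225°, 315°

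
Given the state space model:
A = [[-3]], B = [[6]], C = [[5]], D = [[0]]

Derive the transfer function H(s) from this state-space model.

(sI - A)⁻¹ = 1/(s + 3). H(s) = 5 × 6/(s + 3) + 0 = 30/(s + 3).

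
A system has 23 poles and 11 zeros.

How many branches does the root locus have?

Root locus has n branches where n = number of poles = 23.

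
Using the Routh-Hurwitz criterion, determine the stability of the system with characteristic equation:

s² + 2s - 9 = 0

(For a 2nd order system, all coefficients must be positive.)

Coefficients: 1, 2, -9. c=-9 not positive, so system is unstable.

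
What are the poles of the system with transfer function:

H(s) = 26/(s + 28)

Pole is where denominator = 0: s + 28 = 0, so s = -28.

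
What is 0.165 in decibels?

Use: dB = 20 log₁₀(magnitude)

dB = 20 log₁₀(0.165) = -15.7 dB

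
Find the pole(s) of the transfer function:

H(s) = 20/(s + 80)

Pole is where denominator = 0: s + 80 = 0, so s = -80.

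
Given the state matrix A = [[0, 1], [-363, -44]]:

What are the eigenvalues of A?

det(A - λI) = λ² - (-44)λ + 363 = (λ - (-33))(λ - (-11)). Eigenvalues: -33, -11.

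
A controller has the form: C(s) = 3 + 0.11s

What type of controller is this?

This is a Proportional-Derivative (PD) controller.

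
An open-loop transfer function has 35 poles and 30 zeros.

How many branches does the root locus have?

Root locus has n branches where n = number of poles = 35.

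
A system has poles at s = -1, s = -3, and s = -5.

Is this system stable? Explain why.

All poles are in the left half-plane. System is stable.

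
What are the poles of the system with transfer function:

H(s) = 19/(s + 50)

Pole is where denominator = 0: s + 50 = 0, so s = -50.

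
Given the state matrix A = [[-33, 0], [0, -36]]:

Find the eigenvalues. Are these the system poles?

For diagonal matrix, eigenvalues are diagonal entries: λ₁ = -33, λ₂ = -36. Eigenvalues of A = system poles.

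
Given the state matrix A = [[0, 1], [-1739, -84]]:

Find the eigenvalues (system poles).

det(A - λI) = λ² - (-84)λ + 1739 = (λ - (-47))(λ - (-37)). Eigenvalues: -47, -37.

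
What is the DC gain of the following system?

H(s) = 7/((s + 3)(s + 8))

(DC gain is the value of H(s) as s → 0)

DC gain = H(0) = 7/(3 × 8) = 7/24 = 0.2917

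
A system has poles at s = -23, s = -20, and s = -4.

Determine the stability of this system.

All poles are in the left half-plane. System is stable.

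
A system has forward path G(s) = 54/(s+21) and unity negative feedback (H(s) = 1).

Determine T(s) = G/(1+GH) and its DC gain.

T(s) = G/(1+GH) = [54/(s+21)] / [1 + 54/(s+21)] = 54/(s+21+54) = 54/(s+75). DC gain = 54/75 = 0.72.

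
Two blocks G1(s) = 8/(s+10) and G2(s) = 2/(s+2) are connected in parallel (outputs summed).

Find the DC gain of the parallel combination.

Parallel: G_eq = G1 + G2. DC gain = G1(0) + G2(0) = 8/10 + 2/2 = 0.8 + 1 = 1.8.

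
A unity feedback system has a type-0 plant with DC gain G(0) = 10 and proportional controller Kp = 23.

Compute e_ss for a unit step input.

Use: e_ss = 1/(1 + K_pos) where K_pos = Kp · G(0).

K_pos = Kp · G(0) = 23 × 10 = 230. e_ss = 1/(1 + 230) = 0.0043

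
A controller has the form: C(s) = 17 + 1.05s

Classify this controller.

This is a Proportional-Derivative (PD) controller.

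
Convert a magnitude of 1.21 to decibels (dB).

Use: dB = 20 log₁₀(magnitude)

dB = 20 log₁₀(1.21) = 1.7 dB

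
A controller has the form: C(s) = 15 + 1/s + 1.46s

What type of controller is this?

This is a Proportional-Integral-Derivative (PID) controller.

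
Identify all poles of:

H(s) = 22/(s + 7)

Pole is where denominator = 0: s + 7 = 0, so s = -7.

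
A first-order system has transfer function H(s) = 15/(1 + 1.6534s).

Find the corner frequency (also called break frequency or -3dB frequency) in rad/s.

Corner frequency = 1/τ = 1/1.6534 = 0.605 rad/s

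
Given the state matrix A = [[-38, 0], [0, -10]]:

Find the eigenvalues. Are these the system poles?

For diagonal matrix, eigenvalues are diagonal entries: λ₁ = -38, λ₂ = -10. Eigenvalues of A = system poles.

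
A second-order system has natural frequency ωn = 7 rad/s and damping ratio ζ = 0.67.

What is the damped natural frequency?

ωd = ωn√(1 - ζ²) = 7√(1 - 0.67²) = 5.2 rad/s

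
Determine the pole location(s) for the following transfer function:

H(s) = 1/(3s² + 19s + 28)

Discriminant = 19² - 4×3×28 = 361 - 336 = 25 > 0, so two distinct real poles. Using quadratic formula: s = (-19 ± √25)/(2×3) = (-19 ± √25)/6, with √25 = 5. s₁ = -14/6 ≈ -2.3333, s₂ = -24/6 = -4. Poles: s₁ = -2.3333, s₂ = -4.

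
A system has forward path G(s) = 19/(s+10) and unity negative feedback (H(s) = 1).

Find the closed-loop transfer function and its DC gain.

T(s) = G/(1+GH) = [19/(s+10)] / [1 + 19/(s+10)] = 19/(s+10+19) = 19/(s+29). DC gain = 19/29 = 0.6552.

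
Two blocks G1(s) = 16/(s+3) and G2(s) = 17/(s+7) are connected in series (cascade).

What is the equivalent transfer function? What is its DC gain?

Series: multiply transfer functions. G_eq = 16/(s+3) × 17/(s+7) = 272/((s+3)(s+7)). DC gain = 272/(3×7) = 12.9524.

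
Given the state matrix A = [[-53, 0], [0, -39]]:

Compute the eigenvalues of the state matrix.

For diagonal matrix, eigenvalues are diagonal entries: λ₁ = -53, λ₂ = -39.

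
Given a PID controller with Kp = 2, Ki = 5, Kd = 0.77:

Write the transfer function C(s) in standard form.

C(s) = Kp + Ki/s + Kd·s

Substituting values: C(s) = 2 + 5/s + 0.77s = (0.77s² + 2s + 5)/s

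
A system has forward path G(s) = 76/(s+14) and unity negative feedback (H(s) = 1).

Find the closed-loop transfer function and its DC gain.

T(s) = G/(1+GH) = [76/(s+14)] / [1 + 76/(s+14)] = 76/(s+14+76) = 76/(s+90). DC gain = 76/90 = 0.8444.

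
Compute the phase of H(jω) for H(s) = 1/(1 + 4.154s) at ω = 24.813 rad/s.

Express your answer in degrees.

Phase = -arctan(ωτ) = -arctan(24.813 × 4.154) = -89.4°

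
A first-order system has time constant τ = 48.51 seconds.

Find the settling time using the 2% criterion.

For first-order system, 2% settling time ≈ 4τ = 4 × 48.51 = 194.04 s.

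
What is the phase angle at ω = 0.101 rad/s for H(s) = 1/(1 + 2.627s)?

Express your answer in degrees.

Phase = -arctan(ωτ) = -arctan(0.101 × 2.627) = -14.9°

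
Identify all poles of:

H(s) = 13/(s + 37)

Pole is where denominator = 0: s + 37 = 0, so s = -37.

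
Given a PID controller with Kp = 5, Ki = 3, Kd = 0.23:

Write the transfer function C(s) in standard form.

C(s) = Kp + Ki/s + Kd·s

Substituting values: C(s) = 5 + 3/s + 0.23s = (0.23s² + 5s + 3)/s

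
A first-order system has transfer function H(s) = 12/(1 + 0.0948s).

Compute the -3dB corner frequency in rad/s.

Corner frequency = 1/τ = 1/0.0948 = 10.549 rad/s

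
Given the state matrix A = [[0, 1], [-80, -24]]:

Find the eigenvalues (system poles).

det(A - λI) = λ² - (-24)λ + 80 = (λ - (-20))(λ - (-4)). Eigenvalues: -20, -4.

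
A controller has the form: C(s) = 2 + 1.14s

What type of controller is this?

This is a Proportional-Derivative (PD) controller.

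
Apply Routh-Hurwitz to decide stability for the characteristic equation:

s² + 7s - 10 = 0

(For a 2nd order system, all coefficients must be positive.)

Coefficients: 1, 7, -10. c=-10 not positive, so system is unstable.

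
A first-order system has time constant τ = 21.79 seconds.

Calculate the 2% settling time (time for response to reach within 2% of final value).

For first-order system, 2% settling time ≈ 4τ = 4 × 21.79 = 87.16 s.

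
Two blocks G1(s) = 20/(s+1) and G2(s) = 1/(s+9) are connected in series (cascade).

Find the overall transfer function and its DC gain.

Series: multiply transfer functions. G_eq = 20/(s+1) × 1/(s+9) = 20/((s+1)(s+9)). DC gain = 20/(1×9) = 2.2222.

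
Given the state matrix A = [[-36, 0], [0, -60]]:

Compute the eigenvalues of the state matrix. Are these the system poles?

For diagonal matrix, eigenvalues are diagonal entries: λ₁ = -36, λ₂ = -60. Eigenvalues of A = system poles.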